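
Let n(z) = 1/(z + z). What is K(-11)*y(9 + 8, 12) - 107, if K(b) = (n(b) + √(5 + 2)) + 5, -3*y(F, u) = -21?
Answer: -1591/22 + 7*√7 ≈ -53.798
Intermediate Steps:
y(F, u) = 7 (y(F, u) = -⅓*(-21) = 7)
n(z) = 1/(2*z)
K(b) = 5 + √7 + 1/(2*b) (K(b) = (1/(2*b) + √(5 + 2)) + 5 = (1/(2*b) + √7) + 5 = (√7 + 1/(2*b)) + 5 = 5 + √7 + 1/(2*b))
K(-11)*y(9 + 8, 12) - 107 = (5 + √7 + (½)/(-11))*7 - 107 = (5 + √7 + (½)*(-1/11))*7 - 107 = (5 + √7 - 1/22)*7 - 107 = (109/22 + √7)*7 - 107 = (763/22 + 7*√7) - 107 = -1591/22 + 7*√7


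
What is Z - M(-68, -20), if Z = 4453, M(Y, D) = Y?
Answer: 4521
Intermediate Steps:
Z - M(-68, -20) = 4453 - 1*(-68) = 4453 + 68 = 4521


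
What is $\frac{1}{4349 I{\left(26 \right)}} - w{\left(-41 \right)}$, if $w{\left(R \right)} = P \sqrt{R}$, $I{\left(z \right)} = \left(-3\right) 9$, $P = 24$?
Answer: $- \frac{1}{117423} - 24 i \sqrt{41} \approx -8.5162 \cdot 10^{-6} - 153.68 i$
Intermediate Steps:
$I{\left(z \right)} = -27$
$w{\left(R \right)} = 24 \sqrt{R}$
$\frac{1}{4349 I{\left(26 \right)}} - w{\left(-41 \right)} = \frac{1}{4349 \left(-27\right)} - 24 \sqrt{-41} = \frac{1}{4349} \left(- \frac{1}{27}\right) - 24 i \sqrt{41} = - \frac{1}{117423} - 24 i \sqrt{41}$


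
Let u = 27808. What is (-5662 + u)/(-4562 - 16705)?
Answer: -7382/7089 ≈ -1.0413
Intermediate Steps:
(-5662 + u)/(-4562 - 16705) = (-5662 + 27808)/(-4562 - 16705) = 22146/(-21267) = 22146*(-1/21267) = -7382/7089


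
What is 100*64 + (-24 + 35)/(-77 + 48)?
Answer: 185589/29 ≈ 6399.6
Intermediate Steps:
100*64 + (-24 + 35)/(-77 + 48) = 6400 + 11/(-29) = 6400 + 11*(-1/29) = 6400 - 11/29 = 185589/29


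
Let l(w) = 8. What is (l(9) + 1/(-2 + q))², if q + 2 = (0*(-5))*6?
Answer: 961/16 ≈ 60.063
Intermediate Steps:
q = -2 (q = -2 + (0*(-5))*6 = -2 + 0*6 = -2 + 0 = -2)
(l(9) + 1/(-2 + q))² = (8 + 1/(-2 - 2))² = (8 + 1/(-4))² = (8 - ¼)² = (31/4)² = 961/16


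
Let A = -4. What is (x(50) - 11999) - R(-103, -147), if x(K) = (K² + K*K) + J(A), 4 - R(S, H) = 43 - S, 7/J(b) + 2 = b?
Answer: -41149/6 ≈ -6858.2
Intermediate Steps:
J(b) = 7/(-2 + b)
R(S, H) = -39 + S (R(S, H) = 4 - (43 - S) = 4 + (-43 + S) = -39 + S)
x(K) = -7/6 + 2*K² (x(K) = (K² + K*K) + 7/(-2 - 4) = (K² + K²) + 7/(-6) = 2*K² + 7*(-⅙) = 2*K² - 7/6 = -7/6 + 2*K²)
(x(50) - 11999) - R(-103, -147) = ((-7/6 + 2*50²) - 11999) - (-39 - 103) = ((-7/6 + 2*2500) - 11999) - 1*(-142) = ((-7/6 + 5000) - 11999) + 142 = (29993/6 - 11999) + 142 = -42001/6 + 142 = -41149/6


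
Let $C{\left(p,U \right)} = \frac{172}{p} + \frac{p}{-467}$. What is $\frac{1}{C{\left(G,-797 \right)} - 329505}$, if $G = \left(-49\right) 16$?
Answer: $- \frac{91532}{30160118077} \approx -3.0349 \cdot 10^{-6}$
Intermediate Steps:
$G = -784$
$C{\left(p,U \right)} = \frac{172}{p} - \frac{p}{467}$ ($C{\left(p,U \right)} = \frac{172}{p} + p \left(- \frac{1}{467}\right) = \frac{172}{p} - \frac{p}{467}$)
$\frac{1}{C{\left(G,-797 \right)} - 329505} = \frac{1}{\left(\frac{172}{-784} - - \frac{784}{467}\right) - 329505} = \frac{1}{\left(172 \left(- \frac{1}{784}\right) + \frac{784}{467}\right) - 329505} = \frac{1}{\left(- \frac{43}{196} + \frac{784}{467}\right) - 329505} = \frac{1}{\frac{133583}{91532} - 329505} = \frac{1}{- \frac{30160118077}{91532}} = - \frac{91532}{30160118077}$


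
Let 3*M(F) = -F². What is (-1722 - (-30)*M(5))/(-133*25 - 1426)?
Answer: 1972/4751 ≈ 0.41507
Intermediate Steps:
M(F) = -F²/3 (M(F) = (-F²)/3 = -F²/3)
(-1722 - (-30)*M(5))/(-133*25 - 1426) = (-1722 - (-30)*(-⅓*5²))/(-133*25 - 1426) = (-1722 - (-30)*(-⅓*25))/(-3325 - 1426) = (-1722 - (-30)*(-25)/3)/(-4751) = (-1722 - 15*50/3)*(-1/4751) = (-1722 - 250)*(-1/4751) = -1972*(-1/4751) = 1972/4751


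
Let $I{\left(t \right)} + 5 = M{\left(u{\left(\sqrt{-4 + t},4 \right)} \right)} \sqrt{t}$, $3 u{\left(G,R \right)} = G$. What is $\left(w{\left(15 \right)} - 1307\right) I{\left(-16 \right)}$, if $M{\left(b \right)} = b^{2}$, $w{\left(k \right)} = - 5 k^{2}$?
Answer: $12160 + \frac{194560 i}{9} \approx 12160.0 + 21618.0 i$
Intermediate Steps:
$u{\left(G,R \right)} = \frac{G}{3}$
$I{\left(t \right)} = -5 + \sqrt{t} \left(- \frac{4}{9} + \frac{t}{9}\right)$ ($I{\left(t \right)} = -5 + \left(\frac{\sqrt{-4 + t}}{3}\right)^{2} \sqrt{t} = -5 + \left(- \frac{4}{9} + \frac{t}{9}\right) \sqrt{t} = -5 + \sqrt{t} \left(- \frac{4}{9} + \frac{t}{9}\right)$)
$\left(w{\left(15 \right)} - 1307\right) I{\left(-16 \right)} = \left(- 5 \cdot 15^{2} - 1307\right) \left(-5 + \frac{\sqrt{-16} \left(-4 - 16\right)}{9}\right) = \left(\left(-5\right) 225 - 1307\right) \left(-5 + \frac{1}{9} \cdot 4 i \left(-20\right)\right) = \left(-1125 - 1307\right) \left(-5 - \frac{80 i}{9}\right) = - 2432 \left(-5 - \frac{80 i}{9}\right) = 12160 + \frac{194560 i}{9}$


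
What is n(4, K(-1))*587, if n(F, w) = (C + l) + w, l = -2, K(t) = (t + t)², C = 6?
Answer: 4696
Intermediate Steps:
K(t) = 4*t² (K(t) = (2*t)² = 4*t²)
n(F, w) = 4 + w (n(F, w) = (6 - 2) + w = 4 + w)
n(4, K(-1))*587 = (4 + 4*(-1)²)*587 = (4 + 4*1)*587 = (4 + 4)*587 = 8*587 = 4696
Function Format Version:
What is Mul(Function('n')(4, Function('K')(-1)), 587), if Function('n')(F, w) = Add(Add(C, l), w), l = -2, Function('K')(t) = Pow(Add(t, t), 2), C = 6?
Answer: 4696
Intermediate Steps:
Function('K')(t) = Mul(4, Pow(t, 2)) (Function('K')(t) = Pow(Mul(2, t), 2) = Mul(4, Pow(t, 2)))
Function('n')(F, w) = Add(4, w) (Function('n')(F, w) = Add(Add(6, -2), w) = Add(4, w))
Mul(Function('n')(4, Function('K')(-1)), 587) = Mul(Add(4, Mul(4, Pow(-1, 2))), 587) = Mul(Add(4, Mul(4, 1)), 587) = Mul(Add(4, 4), 587) = Mul(8, 587) = 4696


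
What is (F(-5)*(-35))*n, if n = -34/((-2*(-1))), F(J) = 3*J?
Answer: -8925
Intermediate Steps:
n = -17 (n = -34/2 = -34*½ = -17)
(F(-5)*(-35))*n = ((3*(-5))*(-35))*(-17) = -15*(-35)*(-17) = 525*(-17) = -8925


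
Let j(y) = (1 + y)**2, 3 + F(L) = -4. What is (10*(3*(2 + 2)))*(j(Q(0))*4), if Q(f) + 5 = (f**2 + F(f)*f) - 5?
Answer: 38880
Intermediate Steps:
F(L) = -7 (F(L) = -3 - 4 = -7)
Q(f) = -10 + f**2 - 7*f (Q(f) = -5 + ((f**2 - 7*f) - 5) = -5 + (-5 + f**2 - 7*f) = -10 + f**2 - 7*f)
(10*(3*(2 + 2)))*(j(Q(0))*4) = (10*(3*(2 + 2)))*((1 + (-10 + 0**2 - 7*0))**2*4) = (10*(3*4))*((1 + (-10 + 0 + 0))**2*4) = (10*12)*((1 - 10)**2*4) = 120*((-9)**2*4) = 120*(81*4) = 120*324 = 38880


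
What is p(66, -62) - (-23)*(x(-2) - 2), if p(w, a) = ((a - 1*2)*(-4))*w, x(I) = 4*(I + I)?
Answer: 16482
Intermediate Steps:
x(I) = 8*I (x(I) = 4*(2*I) = 8*I)
p(w, a) = w*(8 - 4*a) (p(w, a) = ((a - 2)*(-4))*w = ((-2 + a)*(-4))*w = (8 - 4*a)*w = w*(8 - 4*a))
p(66, -62) - (-23)*(x(-2) - 2) = 4*66*(2 - 1*(-62)) - (-23)*(8*(-2) - 2) = 4*66*(2 + 62) - (-23)*(-16 - 2) = 4*66*64 - (-23)*(-18) = 16896 - 1*414 = 16896 - 414 = 16482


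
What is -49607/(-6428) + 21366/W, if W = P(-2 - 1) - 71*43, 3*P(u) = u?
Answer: 2359855/3271852 ≈ 0.72126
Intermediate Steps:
P(u) = u/3
W = -3054 (W = (-2 - 1)/3 - 71*43 = (⅓)*(-3) - 3053 = -1 - 3053 = -3054)
-49607/(-6428) + 21366/W = -49607/(-6428) + 21366/(-3054) = -49607*(-1/6428) + 21366*(-1/3054) = 49607/6428 - 3561/509 = 2359855/3271852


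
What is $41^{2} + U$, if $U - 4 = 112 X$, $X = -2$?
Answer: $1461$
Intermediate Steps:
$U = -220$ ($U = 4 + 112 \left(-2\right) = 4 - 224 = -220$)
$41^{2} + U = 41^{2} - 220 = 1681 - 220 = 1461$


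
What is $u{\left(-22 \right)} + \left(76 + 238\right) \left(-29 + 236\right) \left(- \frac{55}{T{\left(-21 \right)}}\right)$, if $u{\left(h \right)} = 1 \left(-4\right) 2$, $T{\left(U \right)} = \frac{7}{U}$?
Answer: $10724662$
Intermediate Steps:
$u{\left(h \right)} = -8$ ($u{\left(h \right)} = \left(-4\right) 2 = -8$)
$u{\left(-22 \right)} + \left(76 + 238\right) \left(-29 + 236\right) \left(- \frac{55}{T{\left(-21 \right)}}\right) = -8 + \left(76 + 238\right) \left(-29 + 236\right) \left(- \frac{55}{7 \frac{1}{-21}}\right) = -8 + 314 \cdot 207 \left(- \frac{55}{7 \left(- \frac{1}{21}\right)}\right) = -8 + 64998 \left(- \frac{55}{- \frac{1}{3}}\right) = -8 + 64998 \left(\left(-55\right) \left(-3\right)\right) = -8 + 64998 \cdot 165 = -8 + 10724670 = 10724662$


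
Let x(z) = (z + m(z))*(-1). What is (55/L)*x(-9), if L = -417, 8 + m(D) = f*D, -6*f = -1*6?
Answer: -1430/417 ≈ -3.4293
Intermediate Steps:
f = 1 (f = -(-1)*6/6 = -⅙*(-6) = 1)
m(D) = -8 + D (m(D) = -8 + 1*D = -8 + D)
x(z) = 8 - 2*z (x(z) = (z + (-8 + z))*(-1) = (-8 + 2*z)*(-1) = 8 - 2*z)
(55/L)*x(-9) = (55/(-417))*(8 - 2*(-9)) = (55*(-1/417))*(8 + 18) = -55/417*26 = -1430/417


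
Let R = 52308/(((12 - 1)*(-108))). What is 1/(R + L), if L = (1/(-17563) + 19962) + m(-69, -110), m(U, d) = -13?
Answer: 579579/11536502399 ≈ 5.0239e-5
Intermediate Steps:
R = -1453/33 (R = 52308/((11*(-108))) = 52308/(-1188) = 52308*(-1/1188) = -1453/33 ≈ -44.030)
L = 350364286/17563 (L = (1/(-17563) + 19962) - 13 = (-1/17563 + 19962) - 13 = 350592605/17563 - 13 = 350364286/17563 ≈ 19949.)
1/(R + L) = 1/(-1453/33 + 350364286/17563) = 1/(11536502399/579579) = 579579/11536502399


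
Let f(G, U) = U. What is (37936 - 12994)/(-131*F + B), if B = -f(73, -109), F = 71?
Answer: -4157/1532 ≈ -2.7134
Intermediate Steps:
B = 109 (B = -1*(-109) = 109)
(37936 - 12994)/(-131*F + B) = (37936 - 12994)/(-131*71 + 109) = 24942/(-9301 + 109) = 24942/(-9192) = 24942*(-1/9192) = -4157/1532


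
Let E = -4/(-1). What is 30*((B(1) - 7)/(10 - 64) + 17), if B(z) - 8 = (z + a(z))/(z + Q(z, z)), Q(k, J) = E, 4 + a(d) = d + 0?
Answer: 1529/3 ≈ 509.67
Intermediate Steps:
E = 4 (E = -4*(-1) = 4)
a(d) = -4 + d (a(d) = -4 + (d + 0) = -4 + d)
Q(k, J) = 4
B(z) = 8 + (-4 + 2*z)/(4 + z) (B(z) = 8 + (z + (-4 + z))/(z + 4) = 8 + (-4 + 2*z)/(4 + z))
30*((B(1) - 7)/(10 - 64) + 17) = 30*((2*(14 + 5*1)/(4 + 1) - 7)/(10 - 64) + 17) = 30*((2*(14 + 5)/5 - 7)/(-54) + 17) = 30*((2*(⅕)*19 - 7)*(-1/54) + 17) = 30*((38/5 - 7)*(-1/54) + 17) = 30*((⅗)*(-1/54) + 17) = 30*(-1/90 + 17) = 30*(1529/90) = 1529/3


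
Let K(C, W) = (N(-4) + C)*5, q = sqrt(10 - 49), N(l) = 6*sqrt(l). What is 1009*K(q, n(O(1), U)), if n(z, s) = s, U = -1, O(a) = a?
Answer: 5045*I*(12 + sqrt(39)) ≈ 92046.0*I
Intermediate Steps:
q = I*sqrt(39) (q = sqrt(-39) = I*sqrt(39) ≈ 6.245*I)
K(C, W) = 5*C + 60*I (K(C, W) = (6*sqrt(-4) + C)*5 = (6*(2*I) + C)*5 = (12*I + C)*5 = (C + 12*I)*5 = 5*C + 60*I)
1009*K(q, n(O(1), U)) = 1009*(5*(I*sqrt(39)) + 60*I) = 1009*(5*I*sqrt(39) + 60*I) = 1009*(60*I + 5*I*sqrt(39)) = 60540*I + 5045*I*sqrt(39)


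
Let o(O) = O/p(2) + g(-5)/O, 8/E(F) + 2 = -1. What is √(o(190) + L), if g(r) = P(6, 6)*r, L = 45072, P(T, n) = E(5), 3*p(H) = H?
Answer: √147365121/57 ≈ 212.97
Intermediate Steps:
E(F) = -8/3 (E(F) = 8/(-2 - 1) = 8/(-3) = 8*(-⅓) = -8/3)
p(H) = H/3
P(T, n) = -8/3
g(r) = -8*r/3
o(O) = 3*O/2 + 40/(3*O) (o(O) = O/(((⅓)*2)) + (-8/3*(-5))/O = O/(⅔) + 40/(3*O) = O*(3/2) + 40/(3*O) = 3*O/2 + 40/(3*O))
√(o(190) + L) = √((⅙)*(80 + 9*190²)/190 + 45072) = √((⅙)*(1/190)*(80 + 9*36100) + 45072) = √((⅙)*(1/190)*(80 + 324900) + 45072) = √((⅙)*(1/190)*324980 + 45072) = √(16249/57 + 45072) = √(2585353/57) = √147365121/57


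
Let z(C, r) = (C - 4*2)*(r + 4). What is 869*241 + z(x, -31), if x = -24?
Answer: 210293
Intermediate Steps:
z(C, r) = (-8 + C)*(4 + r) (z(C, r) = (C - 8)*(4 + r) = (-8 + C)*(4 + r))
869*241 + z(x, -31) = 869*241 + (-32 - 8*(-31) + 4*(-24) - 24*(-31)) = 209429 + (-32 + 248 - 96 + 744) = 209429 + 864 = 210293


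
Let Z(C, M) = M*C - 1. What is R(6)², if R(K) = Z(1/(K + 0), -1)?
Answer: 49/36 ≈ 1.3611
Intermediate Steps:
Z(C, M) = -1 + C*M (Z(C, M) = C*M - 1 = -1 + C*M)
R(K) = -1 - 1/K (R(K) = -1 - 1/(K + 0) = -1 - 1/K)
R(6)² = ((-1 - 1*6)/6)² = ((-1 - 6)/6)² = ((⅙)*(-7))² = (-7/6)² = 49/36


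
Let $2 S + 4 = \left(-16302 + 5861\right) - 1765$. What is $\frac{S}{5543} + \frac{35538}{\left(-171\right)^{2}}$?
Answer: $\frac{6156943}{54027621} \approx 0.11396$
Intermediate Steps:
$S = -6105$ ($S = -2 + \frac{\left(-16302 + 5861\right) - 1765}{2} = -2 + \frac{-10441 - 1765}{2} = -2 + \frac{1}{2} \left(-12206\right) = -2 - 6103 = -6105$)
$\frac{S}{5543} + \frac{35538}{\left(-171\right)^{2}} = - \frac{6105}{5543} + \frac{35538}{\left(-171\right)^{2}} = \left(-6105\right) \frac{1}{5543} + \frac{35538}{29241} = - \frac{6105}{5543} + 35538 \cdot \frac{1}{29241} = - \frac{6105}{5543} + \frac{11846}{9747} = \frac{6156943}{54027621}$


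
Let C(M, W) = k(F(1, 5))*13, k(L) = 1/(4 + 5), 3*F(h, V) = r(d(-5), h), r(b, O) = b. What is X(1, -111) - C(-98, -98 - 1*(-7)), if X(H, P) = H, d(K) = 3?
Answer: -4/9 ≈ -0.44444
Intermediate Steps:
F(h, V) = 1 (F(h, V) = (⅓)*3 = 1)
k(L) = ⅑ (k(L) = 1/9 = ⅑)
C(M, W) = 13/9 (C(M, W) = (⅑)*13 = 13/9)
X(1, -111) - C(-98, -98 - 1*(-7)) = 1 - 1*13/9 = 1 - 13/9 = -4/9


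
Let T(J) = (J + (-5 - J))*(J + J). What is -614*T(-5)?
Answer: -30700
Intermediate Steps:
T(J) = -10*J
-614*T(-5) = -(-6140)*(-5) = -614*50 = -30700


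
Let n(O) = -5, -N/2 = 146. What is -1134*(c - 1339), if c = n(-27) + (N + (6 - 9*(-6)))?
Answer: 1787184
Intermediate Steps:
N = -292 (N = -2*146 = -292)
c = -237 (c = -5 + (-292 + (6 - 9*(-6))) = -5 + (-292 + (6 + 54)) = -5 + (-292 + 60) = -5 - 232 = -237)
-1134*(c - 1339) = -1134*(-237 - 1339) = -1134*(-1576) = 1787184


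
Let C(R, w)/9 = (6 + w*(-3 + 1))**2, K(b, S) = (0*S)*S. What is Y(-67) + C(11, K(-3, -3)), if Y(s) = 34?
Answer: 358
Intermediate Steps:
K(b, S) = 0 (K(b, S) = 0*S = 0)
C(R, w) = 9*(6 - 2*w)**2 (C(R, w) = 9*(6 + w*(-3 + 1))**2 = 9*(6 + w*(-2))**2 = 9*(6 - 2*w)**2)
Y(-67) + C(11, K(-3, -3)) = 34 + 36*(-3 + 0)**2 = 34 + 36*(-3)**2 = 34 + 36*9 = 34 + 324 = 358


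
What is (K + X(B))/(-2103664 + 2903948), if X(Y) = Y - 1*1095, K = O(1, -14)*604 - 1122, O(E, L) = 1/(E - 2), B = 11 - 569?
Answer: -3379/800284 ≈ -0.0042223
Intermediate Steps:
B = -558
O(E, L) = 1/(-2 + E)
K = -1726 (K = 604/(-2 + 1) - 1122 = 604/(-1) - 1122 = -1*604 - 1122 = -604 - 1122 = -1726)
X(Y) = -1095 + Y (X(Y) = Y - 1095 = -1095 + Y)
(K + X(B))/(-2103664 + 2903948) = (-1726 + (-1095 - 558))/(-2103664 + 2903948) = (-1726 - 1653)/800284 = -3379*1/800284 = -3379/800284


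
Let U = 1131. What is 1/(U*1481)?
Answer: 1/1675011 ≈ 5.9701e-7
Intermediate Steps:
1/(U*1481) = 1/(1131*1481) = 1/1675011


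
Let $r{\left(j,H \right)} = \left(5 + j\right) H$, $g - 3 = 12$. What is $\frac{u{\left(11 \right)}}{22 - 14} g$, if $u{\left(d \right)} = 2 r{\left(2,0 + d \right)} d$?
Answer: $\frac{12705}{4} \approx 3176.3$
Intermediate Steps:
$g = 15$ ($g = 3 + 12 = 15$)
$r{\left(j,H \right)} = H \left(5 + j\right)$
$u{\left(d \right)} = 14 d^{2}$ ($u{\left(d \right)} = 2 \left(0 + d\right) \left(5 + 2\right) d = 2 d 7 d = 2 \cdot 7 d d = 14 d d = 14 d^{2}$)
$\frac{u{\left(11 \right)}}{22 - 14} g = \frac{14 \cdot 11^{2}}{22 - 14} \cdot 15 = \frac{14 \cdot 121}{8} \cdot 15 = \frac{1}{8} \cdot 1694 \cdot 15 = \frac{847}{4} \cdot 15 = \frac{12705}{4}$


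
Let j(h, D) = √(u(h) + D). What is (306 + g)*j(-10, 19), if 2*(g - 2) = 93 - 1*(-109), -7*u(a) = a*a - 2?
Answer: 409*√5 ≈ 914.55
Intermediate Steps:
u(a) = 2/7 - a²/7 (u(a) = -(a*a - 2)/7 = -(a² - 2)/7 = -(-2 + a²)/7 = 2/7 - a²/7)
j(h, D) = √(2/7 + D - h²/7) (j(h, D) = √((2/7 - h²/7) + D) = √(2/7 + D - h²/7))
g = 103 (g = 2 + (93 - 1*(-109))/2 = 2 + (93 + 109)/2 = 2 + (½)*202 = 2 + 101 = 103)
(306 + g)*j(-10, 19) = (306 + 103)*(√(14 - 7*(-10)² + 49*19)/7) = 409*(√(14 - 7*100 + 931)/7) = 409*(√(14 - 700 + 931)/7) = 409*(√245/7) = 409*((7*√5)/7) = 409*√5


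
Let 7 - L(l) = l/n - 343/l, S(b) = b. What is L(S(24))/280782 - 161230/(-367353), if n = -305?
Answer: 36826376956927/83892169504080 ≈ 0.43897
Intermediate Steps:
L(l) = 7 + 343/l + l/305 (L(l) = 7 - (l/(-305) - 343/l) = 7 - (l*(-1/305) - 343/l) = 7 - (-l/305 - 343/l) = 7 - (-343/l - l/305) = 7 + (343/l + l/305) = 7 + 343/l + l/305)
L(S(24))/280782 - 161230/(-367353) = (7 + 343/24 + (1/305)*24)/280782 - 161230/(-367353) = (7 + 343*(1/24) + 24/305)*(1/280782) - 161230*(-1/367353) = (7 + 343/24 + 24/305)*(1/280782) + 161230/367353 = (156431/7320)*(1/280782) + 161230/367353 = 156431/2055324240 + 161230/367353 = 36826376956927/83892169504080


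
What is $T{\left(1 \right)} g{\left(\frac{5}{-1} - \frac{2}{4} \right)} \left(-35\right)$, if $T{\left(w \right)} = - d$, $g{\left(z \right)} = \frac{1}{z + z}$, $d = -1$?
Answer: $\frac{35}{11} \approx 3.1818$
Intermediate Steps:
$g{\left(z \right)} = \frac{1}{2 z}$
$T{\left(w \right)} = 1$ ($T{\left(w \right)} = \left(-1\right) \left(-1\right) = 1$)
$T{\left(1 \right)} g{\left(\frac{5}{-1} - \frac{2}{4} \right)} \left(-35\right) = 1 \frac{1}{2 \left(\frac{5}{-1} - \frac{2}{4}\right)} \left(-35\right) = 1 \frac{1}{2 \left(5 \left(-1\right) - \frac{1}{2}\right)} \left(-35\right) = 1 \frac{1}{2 \left(-5 - \frac{1}{2}\right)} \left(-35\right) = 1 \frac{1}{2 \left(- \frac{11}{2}\right)} \left(-35\right) = 1 \cdot \frac{1}{2} \left(- \frac{2}{11}\right) \left(-35\right) = 1 \left(- \frac{1}{11}\right) \left(-35\right) = \left(- \frac{1}{11}\right) \left(-35\right) = \frac{35}{11}$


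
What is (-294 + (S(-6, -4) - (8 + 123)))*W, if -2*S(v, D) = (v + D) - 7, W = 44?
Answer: -18326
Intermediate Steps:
S(v, D) = 7/2 - D/2 - v/2 (S(v, D) = -((v + D) - 7)/2 = -((D + v) - 7)/2 = -(-7 + D + v)/2 = 7/2 - D/2 - v/2)
(-294 + (S(-6, -4) - (8 + 123)))*W = (-294 + ((7/2 - ½*(-4) - ½*(-6)) - (8 + 123)))*44 = (-294 + ((7/2 + 2 + 3) - 1*131))*44 = (-294 + (17/2 - 131))*44 = (-294 - 245/2)*44 = -833/2*44 = -18326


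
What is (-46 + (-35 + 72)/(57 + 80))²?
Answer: 39250225/18769 ≈ 2091.2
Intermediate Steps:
(-46 + (-35 + 72)/(57 + 80))² = (-46 + 37/137)² = (-6265/137)² = 39250225/18769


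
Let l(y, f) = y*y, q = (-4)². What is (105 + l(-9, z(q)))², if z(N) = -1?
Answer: 34596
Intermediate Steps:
q = 16
l(y, f) = y²
(105 + l(-9, z(q)))² = (105 + (-9)²)² = (105 + 81)² = 186² = 34596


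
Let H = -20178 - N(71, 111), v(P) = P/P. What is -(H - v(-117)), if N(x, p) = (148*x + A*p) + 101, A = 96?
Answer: 41444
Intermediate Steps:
N(x, p) = 101 + 96*p + 148*x (N(x, p) = (148*x + 96*p) + 101 = (96*p + 148*x) + 101 = 101 + 96*p + 148*x)
v(P) = 1
H = -41443 (H = -20178 - (101 + 96*111 + 148*71) = -20178 - (101 + 10656 + 10508) = -20178 - 1*21265 = -20178 - 21265 = -41443)
-(H - v(-117)) = -(-41443 - 1*1) = -(-41443 - 1) = -1*(-41444) = 41444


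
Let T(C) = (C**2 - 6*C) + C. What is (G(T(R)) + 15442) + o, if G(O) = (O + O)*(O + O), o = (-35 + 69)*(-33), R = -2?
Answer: 15104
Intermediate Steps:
T(C) = C**2 - 5*C
o = -1122 (o = 34*(-33) = -1122)
G(O) = 4*O**2 (G(O) = (2*O)*(2*O) = 4*O**2)
(G(T(R)) + 15442) + o = (4*(-2*(-5 - 2))**2 + 15442) - 1122 = (4*(-2*(-7))**2 + 15442) - 1122 = (4*14**2 + 15442) - 1122 = (4*196 + 15442) - 1122 = (784 + 15442) - 1122 = 16226 - 1122 = 15104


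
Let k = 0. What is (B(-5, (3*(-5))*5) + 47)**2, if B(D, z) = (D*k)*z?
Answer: 2209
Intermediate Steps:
B(D, z) = 0 (B(D, z) = (D*0)*z = 0*z = 0)
(B(-5, (3*(-5))*5) + 47)**2 = (0 + 47)**2 = 47**2 = 2209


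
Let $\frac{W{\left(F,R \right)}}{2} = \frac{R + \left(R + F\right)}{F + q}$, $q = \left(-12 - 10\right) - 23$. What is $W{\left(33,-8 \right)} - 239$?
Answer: $- \frac{1451}{6} \approx -241.83$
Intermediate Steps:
$q = -45$ ($q = -22 - 23 = -45$)
$W{\left(F,R \right)} = \frac{2 \left(F + 2 R\right)}{-45 + F}$ ($W{\left(F,R \right)} = 2 \frac{R + \left(R + F\right)}{F - 45} = 2 \frac{R + \left(F + R\right)}{-45 + F} = 2 \frac{F + 2 R}{-45 + F} = \frac{2 \left(F + 2 R\right)}{-45 + F}$)
$W{\left(33,-8 \right)} - 239 = \frac{2 \left(33 + 2 \left(-8\right)\right)}{-45 + 33} - 239 = \frac{2 \left(33 - 16\right)}{-12} - 239 = 2 \left(- \frac{1}{12}\right) 17 - 239 = - \frac{17}{6} - 239 = - \frac{1451}{6}$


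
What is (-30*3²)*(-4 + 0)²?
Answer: -4320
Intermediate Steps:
(-30*3²)*(-4 + 0)² = -30*9*(-4)² = -270*16 = -4320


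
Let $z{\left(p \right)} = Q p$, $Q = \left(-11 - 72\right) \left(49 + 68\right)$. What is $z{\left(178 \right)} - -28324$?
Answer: $-1700234$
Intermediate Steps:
$Q = -9711$ ($Q = \left(-83\right) 117 = -9711$)
$z{\left(p \right)} = - 9711 p$
$z{\left(178 \right)} - -28324 = \left(-9711\right) 178 - -28324 = -1728558 + 28324 = -1700234$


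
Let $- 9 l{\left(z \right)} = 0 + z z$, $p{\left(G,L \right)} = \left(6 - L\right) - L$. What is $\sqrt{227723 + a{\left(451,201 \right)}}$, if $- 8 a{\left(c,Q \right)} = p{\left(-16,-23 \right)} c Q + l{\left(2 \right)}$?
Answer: $\frac{2 i \sqrt{813394}}{3} \approx 601.26 i$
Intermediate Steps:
$p{\left(G,L \right)} = 6 - 2 L$
$l{\left(z \right)} = - \frac{z^{2}}{9}$ ($l{\left(z \right)} = - \frac{0 + z z}{9} = - \frac{0 + z^{2}}{9} = - \frac{z^{2}}{9}$)
$a{\left(c,Q \right)} = \frac{1}{18} - \frac{13 Q c}{2}$ ($a{\left(c,Q \right)} = - \frac{\left(6 - -46\right) c Q - \frac{2^{2}}{9}}{8} = - \frac{\left(6 + 46\right) c Q - \frac{4}{9}}{8} = - \frac{52 c Q - \frac{4}{9}}{8} = - \frac{52 Q c - \frac{4}{9}}{8} = - \frac{- \frac{4}{9} + 52 Q c}{8} = \frac{1}{18} - \frac{13 Q c}{2}$)
$\sqrt{227723 + a{\left(451,201 \right)}} = \sqrt{227723 + \left(\frac{1}{18} - \frac{2613}{2} \cdot 451\right)} = \sqrt{227723 + \left(\frac{1}{18} - \frac{1178463}{2}\right)} = \sqrt{227723 - \frac{5303083}{9}} = \sqrt{- \frac{3253576}{9}} = \frac{2 i \sqrt{813394}}{3}$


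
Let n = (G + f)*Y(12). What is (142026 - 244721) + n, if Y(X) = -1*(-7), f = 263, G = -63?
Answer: -101295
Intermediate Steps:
Y(X) = 7
n = 1400 (n = (-63 + 263)*7 = 200*7 = 1400)
(142026 - 244721) + n = (142026 - 244721) + 1400 = -102695 + 1400 = -101295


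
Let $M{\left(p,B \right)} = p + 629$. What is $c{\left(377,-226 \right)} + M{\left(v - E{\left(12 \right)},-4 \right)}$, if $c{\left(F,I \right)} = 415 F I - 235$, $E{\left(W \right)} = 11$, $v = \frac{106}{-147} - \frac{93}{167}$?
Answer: $- \frac{868014546776}{24549} \approx -3.5358 \cdot 10^{7}$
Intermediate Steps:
$v = - \frac{31373}{24549}$ ($v = 106 \left(- \frac{1}{147}\right) - \frac{93}{167} = - \frac{106}{147} - \frac{93}{167} = - \frac{31373}{24549} \approx -1.278$)
$c{\left(F,I \right)} = -235 + 415 F I$ ($c{\left(F,I \right)} = 415 F I - 235 = -235 + 415 F I$)
$M{\left(p,B \right)} = 629 + p$
$c{\left(377,-226 \right)} + M{\left(v - E{\left(12 \right)},-4 \right)} = \left(-235 + 415 \cdot 377 \left(-226\right)\right) + \left(629 - \frac{301412}{24549}\right) = \left(-235 - 35358830\right) + \left(629 - \frac{301412}{24549}\right) = -35359065 + \left(629 - \frac{301412}{24549}\right) = -35359065 + \frac{15139909}{24549} = - \frac{868014546776}{24549}$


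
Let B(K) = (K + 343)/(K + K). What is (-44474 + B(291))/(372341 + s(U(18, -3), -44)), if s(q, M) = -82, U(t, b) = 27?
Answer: -12941617/108327369 ≈ -0.11947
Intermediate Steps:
B(K) = (343 + K)/(2*K) (B(K) = (343 + K)/((2*K)) = (343 + K)*(1/(2*K)) = (343 + K)/(2*K))
(-44474 + B(291))/(372341 + s(U(18, -3), -44)) = (-44474 + (1/2)*(343 + 291)/291)/(372341 - 82) = (-44474 + (1/2)*(1/291)*634)/372259 = (-44474 + 317/291)*(1/372259) = -12941617/291*1/372259 = -12941617/108327369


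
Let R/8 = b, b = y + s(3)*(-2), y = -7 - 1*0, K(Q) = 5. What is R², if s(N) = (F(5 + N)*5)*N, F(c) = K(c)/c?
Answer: 42436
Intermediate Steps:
y = -7 (y = -7 + 0 = -7)
F(c) = 5/c
s(N) = 25*N/(5 + N) (s(N) = ((5/(5 + N))*5)*N = (25/(5 + N))*N = 25*N/(5 + N))
b = -103/4 (b = -7 + (25*3/(5 + 3))*(-2) = -7 + (25*3/8)*(-2) = -7 + (25*3*(⅛))*(-2) = -7 + (75/8)*(-2) = -7 - 75/4 = -103/4 ≈ -25.750)
R = -206 (R = 8*(-103/4) = -206)
R² = (-206)² = 42436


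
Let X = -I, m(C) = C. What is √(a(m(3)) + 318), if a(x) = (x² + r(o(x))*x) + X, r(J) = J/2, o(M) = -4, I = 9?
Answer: 2*√78 ≈ 17.664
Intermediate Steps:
r(J) = J/2 (r(J) = J*(½) = J/2)
X = -9 (X = -1*9 = -9)
a(x) = -9 + x² - 2*x (a(x) = (x² + ((½)*(-4))*x) - 9 = (x² - 2*x) - 9 = -9 + x² - 2*x)
√(a(m(3)) + 318) = √((-9 + 3² - 2*3) + 318) = √((-9 + 9 - 6) + 318) = √(-6 + 318) = √312 = 2*√78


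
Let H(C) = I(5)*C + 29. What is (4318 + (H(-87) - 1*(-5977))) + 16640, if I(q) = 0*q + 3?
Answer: 26703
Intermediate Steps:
I(q) = 3 (I(q) = 0 + 3 = 3)
H(C) = 29 + 3*C (H(C) = 3*C + 29 = 29 + 3*C)
(4318 + (H(-87) - 1*(-5977))) + 16640 = (4318 + ((29 + 3*(-87)) - 1*(-5977))) + 16640 = (4318 + ((29 - 261) + 5977)) + 16640 = (4318 + (-232 + 5977)) + 16640 = (4318 + 5745) + 16640 = 10063 + 16640 = 26703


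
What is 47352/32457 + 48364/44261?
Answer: 1221865740/478859759 ≈ 2.5516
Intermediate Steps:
47352/32457 + 48364/44261 = 47352*(1/32457) + 48364*(1/44261) = 15784/10819 + 48364/44261 = 1221865740/478859759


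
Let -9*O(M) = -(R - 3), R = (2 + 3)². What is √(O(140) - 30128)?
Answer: I*√271130/3 ≈ 173.57*I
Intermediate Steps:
R = 25 (R = 5² = 25)
O(M) = 22/9 (O(M) = -(-1)*(25 - 3)/9 = -(-1)*22/9 = -⅑*(-22) = 22/9)
√(O(140) - 30128) = √(22/9 - 30128) = √(-271130/9) = I*√271130/3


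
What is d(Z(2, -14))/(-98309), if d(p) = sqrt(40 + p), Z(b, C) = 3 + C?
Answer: -sqrt(29)/98309 ≈ -5.4778e-5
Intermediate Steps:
d(Z(2, -14))/(-98309) = sqrt(40 + (3 - 14))/(-98309) = sqrt(40 - 11)*(-1/98309) = sqrt(29)*(-1/98309) = -sqrt(29)/98309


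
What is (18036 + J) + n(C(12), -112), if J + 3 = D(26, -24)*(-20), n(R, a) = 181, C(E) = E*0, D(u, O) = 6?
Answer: 18094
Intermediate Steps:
C(E) = 0
J = -123 (J = -3 + 6*(-20) = -3 - 120 = -123)
(18036 + J) + n(C(12), -112) = (18036 - 123) + 181 = 17913 + 181 = 18094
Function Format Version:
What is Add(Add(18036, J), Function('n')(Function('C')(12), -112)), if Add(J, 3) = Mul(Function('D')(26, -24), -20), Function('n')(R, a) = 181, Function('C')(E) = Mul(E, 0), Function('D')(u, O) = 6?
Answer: 18094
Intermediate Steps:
Function('C')(E) = 0
J = -123 (J = Add(-3, Mul(6, -20)) = Add(-3, -120) = -123)
Add(Add(18036, J), Function('n')(Function('C')(12), -112)) = Add(Add(18036, -123), 181) = Add(17913, 181) = 18094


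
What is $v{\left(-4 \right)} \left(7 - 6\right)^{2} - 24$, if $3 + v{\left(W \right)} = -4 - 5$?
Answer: $-36$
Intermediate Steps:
$v{\left(W \right)} = -12$ ($v{\left(W \right)} = -3 - 9 = -12$)
$v{\left(-4 \right)} \left(7 - 6\right)^{2} - 24 = - 12 \left(7 - 6\right)^{2} - 24 = - 12 \cdot 1^{2} - 24 = \left(-12\right) 1 - 24 = -12 - 24 = -36$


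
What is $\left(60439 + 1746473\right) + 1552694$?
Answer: $3359606$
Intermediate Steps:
$\left(60439 + 1746473\right) + 1552694 = 1806912 + 1552694 = 3359606$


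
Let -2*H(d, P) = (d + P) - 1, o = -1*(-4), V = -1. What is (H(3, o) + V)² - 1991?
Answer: -1975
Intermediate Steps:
o = 4
H(d, P) = ½ - P/2 - d/2 (H(d, P) = -((d + P) - 1)/2 = -((P + d) - 1)/2 = -(-1 + P + d)/2 = ½ - P/2 - d/2)
(H(3, o) + V)² - 1991 = ((½ - ½*4 - ½*3) - 1)² - 1991 = ((½ - 2 - 3/2) - 1)² - 1991 = (-3 - 1)² - 1991 = (-4)² - 1991 = 16 - 1991 = -1975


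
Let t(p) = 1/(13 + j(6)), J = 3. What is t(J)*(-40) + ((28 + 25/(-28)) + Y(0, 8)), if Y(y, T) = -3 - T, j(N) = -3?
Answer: 339/28 ≈ 12.107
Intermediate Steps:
t(p) = ⅒ (t(p) = 1/(13 - 3) = 1/10 = ⅒)
t(J)*(-40) + ((28 + 25/(-28)) + Y(0, 8)) = (⅒)*(-40) + ((28 + 25/(-28)) + (-3 - 1*8)) = -4 + ((28 + 25*(-1/28)) + (-3 - 8)) = -4 + ((28 - 25/28) - 11) = -4 + (759/28 - 11) = -4 + 451/28 = 339/28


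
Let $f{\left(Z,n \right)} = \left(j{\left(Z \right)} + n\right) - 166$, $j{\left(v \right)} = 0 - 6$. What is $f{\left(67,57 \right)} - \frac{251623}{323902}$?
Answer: $- \frac{37500353}{323902} \approx -115.78$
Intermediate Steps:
$j{\left(v \right)} = -6$ ($j{\left(v \right)} = 0 - 6 = -6$)
$f{\left(Z,n \right)} = -172 + n$ ($f{\left(Z,n \right)} = \left(-6 + n\right) - 166 = -172 + n$)
$f{\left(67,57 \right)} - \frac{251623}{323902} = \left(-172 + 57\right) - \frac{251623}{323902} = -115 - \frac{251623}{323902} = - \frac{37500353}{323902}$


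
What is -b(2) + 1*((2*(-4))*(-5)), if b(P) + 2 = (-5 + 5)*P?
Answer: 42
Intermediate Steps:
b(P) = -2 (b(P) = -2 + (-5 + 5)*P = -2 + 0*P = -2 + 0 = -2)
-b(2) + 1*((2*(-4))*(-5)) = -1*(-2) + 1*((2*(-4))*(-5)) = 2 + 1*(-8*(-5)) = 2 + 1*40 = 2 + 40 = 42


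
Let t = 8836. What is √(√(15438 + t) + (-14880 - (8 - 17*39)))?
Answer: √(-14225 + √24274) ≈ 118.61*I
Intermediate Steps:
√(√(15438 + t) + (-14880 - (8 - 17*39))) = √(√(15438 + 8836) + (-14880 - (8 - 17*39))) = √(√24274 + (-14880 - (8 - 663))) = √(√24274 + (-14880 - 1*(-655))) = √(√24274 + (-14880 + 655)) = √(√24274 - 14225) = √(-14225 + √24274)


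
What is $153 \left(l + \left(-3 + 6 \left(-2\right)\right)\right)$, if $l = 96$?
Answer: $12393$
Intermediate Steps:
$153 \left(l + \left(-3 + 6 \left(-2\right)\right)\right) = 153 \left(96 + \left(-3 + 6 \left(-2\right)\right)\right) = 153 \left(96 - 15\right) = 153 \cdot 81 = 12393$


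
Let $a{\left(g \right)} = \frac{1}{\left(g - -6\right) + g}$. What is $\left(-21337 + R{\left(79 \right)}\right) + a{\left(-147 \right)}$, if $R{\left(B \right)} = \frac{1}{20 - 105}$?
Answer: $- \frac{522330133}{24480} \approx -21337.0$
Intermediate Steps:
$R{\left(B \right)} = - \frac{1}{85}$ ($R{\left(B \right)} = \frac{1}{-85} = - \frac{1}{85}$)
$a{\left(g \right)} = \frac{1}{6 + 2 g}$ ($a{\left(g \right)} = \frac{1}{\left(g + 6\right) + g} = \frac{1}{\left(6 + g\right) + g} = \frac{1}{6 + 2 g}$)
$\left(-21337 + R{\left(79 \right)}\right) + a{\left(-147 \right)} = \left(-21337 - \frac{1}{85}\right) + \frac{1}{2 \left(3 - 147\right)} = - \frac{1813646}{85} + \frac{1}{2 \left(-144\right)} = - \frac{1813646}{85} + \frac{1}{2} \left(- \frac{1}{144}\right) = - \frac{1813646}{85} - \frac{1}{288} = - \frac{522330133}{24480}$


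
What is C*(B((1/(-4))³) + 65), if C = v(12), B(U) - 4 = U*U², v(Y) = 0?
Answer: 0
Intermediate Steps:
B(U) = 4 + U³ (B(U) = 4 + U*U² = 4 + U³)
C = 0
C*(B((1/(-4))³) + 65) = 0*((4 + ((1/(-4))³)³) + 65) = 0*((4 + ((1*(-¼))³)³) + 65) = 0*((4 + ((-¼)³)³) + 65) = 0*((4 + (-1/64)³) + 65) = 0*((4 - 1/262144) + 65) = 0*(1048575/262144 + 65) = 0*(18087935/262144) = 0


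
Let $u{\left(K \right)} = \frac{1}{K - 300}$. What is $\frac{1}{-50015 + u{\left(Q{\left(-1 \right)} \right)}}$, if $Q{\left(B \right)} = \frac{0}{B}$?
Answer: $- \frac{300}{15004501} \approx -1.9994 \cdot 10^{-5}$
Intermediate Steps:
$Q{\left(B \right)} = 0$
$u{\left(K \right)} = \frac{1}{-300 + K}$
$\frac{1}{-50015 + u{\left(Q{\left(-1 \right)} \right)}} = \frac{1}{-50015 + \frac{1}{-300 + 0}} = \frac{1}{-50015 + \frac{1}{-300}} = \frac{1}{-50015 - \frac{1}{300}} = \frac{1}{- \frac{15004501}{300}} = - \frac{300}{15004501}$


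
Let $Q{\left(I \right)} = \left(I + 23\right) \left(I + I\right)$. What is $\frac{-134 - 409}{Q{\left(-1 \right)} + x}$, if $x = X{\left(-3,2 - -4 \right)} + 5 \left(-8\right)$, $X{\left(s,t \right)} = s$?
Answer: $\frac{181}{29} \approx 6.2414$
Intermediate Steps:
$x = -43$ ($x = -3 + 5 \left(-8\right) = -3 - 40 = -43$)
$Q{\left(I \right)} = 2 I \left(23 + I\right)$ ($Q{\left(I \right)} = \left(23 + I\right) 2 I = 2 I \left(23 + I\right)$)
$\frac{-134 - 409}{Q{\left(-1 \right)} + x} = \frac{-134 - 409}{2 \left(-1\right) \left(23 - 1\right) - 43} = - \frac{543}{2 \left(-1\right) 22 - 43} = - \frac{543}{-44 - 43} = - \frac{543}{-87} = \left(-543\right) \left(- \frac{1}{87}\right) = \frac{181}{29}$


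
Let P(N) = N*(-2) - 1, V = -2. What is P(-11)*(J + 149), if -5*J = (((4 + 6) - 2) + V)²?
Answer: 14889/5 ≈ 2977.8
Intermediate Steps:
P(N) = -1 - 2*N (P(N) = -2*N - 1 = -1 - 2*N)
J = -36/5 (J = -(((4 + 6) - 2) - 2)²/5 = -((10 - 2) - 2)²/5 = -(8 - 2)²/5 = -⅕*6² = -⅕*36 = -36/5 ≈ -7.2000)
P(-11)*(J + 149) = (-1 - 2*(-11))*(-36/5 + 149) = (-1 + 22)*(709/5) = 21*(709/5) = 14889/5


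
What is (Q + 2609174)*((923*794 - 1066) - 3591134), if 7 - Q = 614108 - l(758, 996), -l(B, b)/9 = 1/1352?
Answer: -3856301503304603/676 ≈ -5.7046e+12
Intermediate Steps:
l(B, b) = -9/1352
Q = -830264561/1352 (Q = 7 - (614108 - 1*(-9/1352)) = 7 - (614108 + 9/1352) = 7 - 1*830274025/1352 = 7 - 830274025/1352 = -830264561/1352 ≈ -6.1410e+5)
(Q + 2609174)*((923*794 - 1066) - 3591134) = (-830264561/1352 + 2609174)*((923*794 - 1066) - 3591134) = 2697338687*((732862 - 1066) - 3591134)/1352 = 2697338687*(731796 - 3591134)/1352 = (2697338687/1352)*(-2859338) = -3856301503304603/676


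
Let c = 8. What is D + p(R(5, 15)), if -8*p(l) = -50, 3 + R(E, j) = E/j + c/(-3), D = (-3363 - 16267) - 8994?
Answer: -114471/4 ≈ -28618.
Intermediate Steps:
D = -28624 (D = -19630 - 8994 = -28624)
R(E, j) = -17/3 + E/j (R(E, j) = -3 + (E/j + 8/(-3)) = -3 + (E/j + 8*(-⅓)) = -3 + (E/j - 8/3) = -3 + (-8/3 + E/j) = -17/3 + E/j)
p(l) = 25/4 (p(l) = -⅛*(-50) = 25/4)
D + p(R(5, 15)) = -28624 + 25/4 = -114471/4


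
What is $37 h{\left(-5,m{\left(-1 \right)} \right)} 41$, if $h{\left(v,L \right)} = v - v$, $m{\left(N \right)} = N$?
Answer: $0$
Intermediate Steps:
$h{\left(v,L \right)} = 0$
$37 h{\left(-5,m{\left(-1 \right)} \right)} 41 = 37 \cdot 0 \cdot 41 = 0 \cdot 41 = 0$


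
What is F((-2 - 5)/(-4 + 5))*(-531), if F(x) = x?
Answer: 3717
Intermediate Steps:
F((-2 - 5)/(-4 + 5))*(-531) = ((-2 - 5)/(-4 + 5))*(-531) = -7/1*(-531) = -7*1*(-531) = -7*(-531) = 3717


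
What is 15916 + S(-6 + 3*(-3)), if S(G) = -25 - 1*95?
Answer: 15796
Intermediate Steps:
S(G) = -120 (S(G) = -25 - 95 = -120)
15916 + S(-6 + 3*(-3)) = 15916 - 120 = 15796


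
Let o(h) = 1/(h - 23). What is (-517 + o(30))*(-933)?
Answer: 3375594/7 ≈ 4.8223e+5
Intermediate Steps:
o(h) = 1/(-23 + h)
(-517 + o(30))*(-933) = (-517 + 1/(-23 + 30))*(-933) = (-517 + 1/7)*(-933) = -3618/7*(-933) = 3375594/7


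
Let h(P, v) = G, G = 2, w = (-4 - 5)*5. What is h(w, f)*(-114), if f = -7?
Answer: -228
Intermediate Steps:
w = -45 (w = -9*5 = -45)
h(P, v) = 2
h(w, f)*(-114) = 2*(-114) = -228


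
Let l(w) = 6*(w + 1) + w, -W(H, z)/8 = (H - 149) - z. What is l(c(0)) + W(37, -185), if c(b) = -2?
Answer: -592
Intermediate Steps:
W(H, z) = 1192 - 8*H + 8*z (W(H, z) = -8*((H - 149) - z) = -8*((-149 + H) - z) = -8*(-149 + H - z) = 1192 - 8*H + 8*z)
l(w) = 6 + 7*w (l(w) = 6*(1 + w) + w = (6 + 6*w) + w = 6 + 7*w)
l(c(0)) + W(37, -185) = (6 + 7*(-2)) + (1192 - 8*37 + 8*(-185)) = (6 - 14) + (1192 - 296 - 1480) = -8 - 584 = -592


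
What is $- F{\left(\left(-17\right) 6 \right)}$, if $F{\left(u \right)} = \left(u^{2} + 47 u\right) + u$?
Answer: $-5508$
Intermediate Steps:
$F{\left(u \right)} = u^{2} + 48 u$
$- F{\left(\left(-17\right) 6 \right)} = - \left(-17\right) 6 \left(48 - 102\right) = - \left(-102\right) \left(48 - 102\right) = - \left(-102\right) \left(-54\right) = \left(-1\right) 5508 = -5508$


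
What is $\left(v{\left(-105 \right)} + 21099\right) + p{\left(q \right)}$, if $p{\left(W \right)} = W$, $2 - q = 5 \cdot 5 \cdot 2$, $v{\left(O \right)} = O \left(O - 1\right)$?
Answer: $32181$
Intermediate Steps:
$v{\left(O \right)} = O \left(-1 + O\right)$
$q = -48$ ($q = 2 - 5 \cdot 5 \cdot 2 = 2 - 25 \cdot 2 = 2 - 50 = -48$)
$\left(v{\left(-105 \right)} + 21099\right) + p{\left(q \right)} = \left(- 105 \left(-1 - 105\right) + 21099\right) - 48 = \left(\left(-105\right) \left(-106\right) + 21099\right) - 48 = \left(11130 + 21099\right) - 48 = 32229 - 48 = 32181$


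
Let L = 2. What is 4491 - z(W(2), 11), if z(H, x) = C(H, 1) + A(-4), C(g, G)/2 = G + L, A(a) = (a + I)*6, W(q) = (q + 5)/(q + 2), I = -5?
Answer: 4539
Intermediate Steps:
W(q) = (5 + q)/(2 + q)
A(a) = -30 + 6*a (A(a) = (a - 5)*6 = (-5 + a)*6 = -30 + 6*a)
C(g, G) = 4 + 2*G (C(g, G) = 2*(G + 2) = 2*(2 + G) = 4 + 2*G)
z(H, x) = -48 (z(H, x) = (4 + 2*1) + (-30 + 6*(-4)) = (4 + 2) + (-30 - 24) = 6 - 54 = -48)
4491 - z(W(2), 11) = 4491 - 1*(-48) = 4491 + 48 = 4539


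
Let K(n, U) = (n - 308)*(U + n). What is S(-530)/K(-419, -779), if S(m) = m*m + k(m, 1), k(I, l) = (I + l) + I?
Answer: 279841/870946 ≈ 0.32131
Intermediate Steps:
k(I, l) = l + 2*I
K(n, U) = (-308 + n)*(U + n)
S(m) = 1 + m**2 + 2*m (S(m) = m*m + (1 + 2*m) = m**2 + (1 + 2*m) = 1 + m**2 + 2*m)
S(-530)/K(-419, -779) = (1 + (-530)**2 + 2*(-530))/((-419)**2 - 308*(-779) - 308*(-419) - 779*(-419)) = (1 + 280900 - 1060)/(175561 + 239932 + 129052 + 326401) = 279841/870946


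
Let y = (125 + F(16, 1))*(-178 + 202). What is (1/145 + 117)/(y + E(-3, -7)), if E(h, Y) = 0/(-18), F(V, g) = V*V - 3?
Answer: 8483/657720 ≈ 0.012898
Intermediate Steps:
F(V, g) = -3 + V**2 (F(V, g) = V**2 - 3 = -3 + V**2)
E(h, Y) = 0 (E(h, Y) = 0*(-1/18) = 0)
y = 9072 (y = (125 + (-3 + 16**2))*(-178 + 202) = (125 + (-3 + 256))*24 = (125 + 253)*24 = 378*24 = 9072)
(1/145 + 117)/(y + E(-3, -7)) = (1/145 + 117)/(9072 + 0) = (1/145 + 117)/9072 = (16966/145)*(1/9072) = 8483/657720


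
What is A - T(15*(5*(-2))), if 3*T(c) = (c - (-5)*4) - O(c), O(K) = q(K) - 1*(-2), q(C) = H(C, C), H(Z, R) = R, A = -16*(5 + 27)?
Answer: -518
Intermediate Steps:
A = -512 (A = -16*32 = -512)
q(C) = C
O(K) = 2 + K (O(K) = K - 1*(-2) = K + 2 = 2 + K)
T(c) = 6 (T(c) = ((c - (-5)*4) - (2 + c))/3 = ((c - 1*(-20)) + (-2 - c))/3 = ((c + 20) + (-2 - c))/3 = ((20 + c) + (-2 - c))/3 = (⅓)*18 = 6)
A - T(15*(5*(-2))) = -512 - 1*6 = -512 - 6 = -518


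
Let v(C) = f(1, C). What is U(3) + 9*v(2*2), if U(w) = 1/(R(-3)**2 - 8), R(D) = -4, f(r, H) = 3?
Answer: 217/8 ≈ 27.125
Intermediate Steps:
v(C) = 3
U(w) = 1/8 (U(w) = 1/((-4)**2 - 8) = 1/(16 - 8) = 1/8)
U(3) + 9*v(2*2) = 1/8 + 9*3 = 1/8 + 27 = 217/8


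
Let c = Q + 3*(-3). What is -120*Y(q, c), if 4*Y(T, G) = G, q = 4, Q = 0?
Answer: 270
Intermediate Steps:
c = -9 (c = 0 + 3*(-3) = 0 - 9 = -9)
Y(T, G) = G/4
-120*Y(q, c) = -30*(-9) = -120*(-9/4) = 270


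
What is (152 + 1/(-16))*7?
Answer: 17017/16 ≈ 1063.6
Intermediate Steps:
(152 + 1/(-16))*7 = (152 - 1/16)*7 = (2431/16)*7 = 17017/16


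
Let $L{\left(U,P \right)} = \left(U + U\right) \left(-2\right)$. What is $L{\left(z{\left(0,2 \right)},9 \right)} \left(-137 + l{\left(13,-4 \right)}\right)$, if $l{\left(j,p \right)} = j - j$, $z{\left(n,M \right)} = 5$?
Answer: $2740$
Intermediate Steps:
$L{\left(U,P \right)} = - 4 U$ ($L{\left(U,P \right)} = 2 U \left(-2\right) = - 4 U$)
$l{\left(j,p \right)} = 0$
$L{\left(z{\left(0,2 \right)},9 \right)} \left(-137 + l{\left(13,-4 \right)}\right) = \left(-4\right) 5 \left(-137 + 0\right) = \left(-20\right) \left(-137\right) = 2740$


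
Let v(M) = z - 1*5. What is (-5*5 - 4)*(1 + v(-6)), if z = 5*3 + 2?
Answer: -377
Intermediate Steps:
z = 17 (z = 15 + 2 = 17)
v(M) = 12 (v(M) = 17 - 1*5 = 17 - 5 = 12)
(-5*5 - 4)*(1 + v(-6)) = (-5*5 - 4)*(1 + 12) = (-25 - 4)*13 = -29*13 = -377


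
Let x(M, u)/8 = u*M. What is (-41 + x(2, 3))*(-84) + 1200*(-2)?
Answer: -2988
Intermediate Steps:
x(M, u) = 8*M*u (x(M, u) = 8*(u*M) = 8*(M*u) = 8*M*u)
(-41 + x(2, 3))*(-84) + 1200*(-2) = (-41 + 8*2*3)*(-84) + 1200*(-2) = (-41 + 48)*(-84) - 2400 = 7*(-84) - 2400 = -588 - 2400 = -2988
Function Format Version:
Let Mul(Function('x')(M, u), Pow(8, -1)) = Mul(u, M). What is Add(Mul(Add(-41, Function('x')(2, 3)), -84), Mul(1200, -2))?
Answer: -2988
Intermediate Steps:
Function('x')(M, u) = Mul(8, M, u) (Function('x')(M, u) = Mul(8, Mul(u, M)) = Mul(8, Mul(M, u)) = Mul(8, M, u))
Add(Mul(Add(-41, Function('x')(2, 3)), -84), Mul(1200, -2)) = Add(Mul(Add(-41, Mul(8, 2, 3)), -84), Mul(1200, -2)) = Add(Mul(Add(-41, 48), -84), -2400) = Add(Mul(7, -84), -2400) = Add(-588, -2400) = -2988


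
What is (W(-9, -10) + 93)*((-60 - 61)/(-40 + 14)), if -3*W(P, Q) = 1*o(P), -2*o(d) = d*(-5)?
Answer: 24321/52 ≈ 467.71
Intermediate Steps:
o(d) = 5*d/2 (o(d) = -d*(-5)/2 = -(-5)*d/2 = 5*d/2)
W(P, Q) = -5*P/6 (W(P, Q) = -5*P/2/3 = -5*P/6)
(W(-9, -10) + 93)*((-60 - 61)/(-40 + 14)) = (-⅚*(-9) + 93)*((-60 - 61)/(-40 + 14)) = (15/2 + 93)*(-121/(-26)) = 201*(-121*(-1/26))/2 = (201/2)*(121/26) = 24321/52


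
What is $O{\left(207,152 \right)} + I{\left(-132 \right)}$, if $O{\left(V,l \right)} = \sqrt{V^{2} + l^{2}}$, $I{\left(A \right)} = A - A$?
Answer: $\sqrt{65953} \approx 256.81$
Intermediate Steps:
$I{\left(A \right)} = 0$
$O{\left(207,152 \right)} + I{\left(-132 \right)} = \sqrt{207^{2} + 152^{2}} + 0 = \sqrt{42849 + 23104} + 0 = \sqrt{65953} + 0 = \sqrt{65953}$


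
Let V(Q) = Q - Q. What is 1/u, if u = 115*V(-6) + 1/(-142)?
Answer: -142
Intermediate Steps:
V(Q) = 0
u = -1/142 (u = 115*0 + 1/(-142) = 0 - 1/142 = -1/142 ≈ -0.0070423)
1/u = 1/(-1/142) = -142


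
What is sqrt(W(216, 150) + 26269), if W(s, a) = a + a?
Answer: 163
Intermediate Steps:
W(s, a) = 2*a
sqrt(W(216, 150) + 26269) = sqrt(2*150 + 26269) = sqrt(300 + 26269) = sqrt(26569) = 163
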